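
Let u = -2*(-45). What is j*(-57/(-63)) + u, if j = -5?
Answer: 1795/21 ≈ 85.476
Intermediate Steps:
u = 90
j*(-57/(-63)) + u = -(-285)/(-63) + 90 = -(-285)*(-1)/63 + 90 = -5*19/21 + 90 = -95/21 + 90 = 1795/21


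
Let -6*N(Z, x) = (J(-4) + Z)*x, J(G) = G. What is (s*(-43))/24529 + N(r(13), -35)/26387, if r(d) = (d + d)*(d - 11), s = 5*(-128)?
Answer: 733038360/647246723 ≈ 1.1325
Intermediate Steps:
s = -640
r(d) = 2*d*(-11 + d) (r(d) = (2*d)*(-11 + d) = 2*d*(-11 + d))
N(Z, x) = -x*(-4 + Z)/6 (N(Z, x) = -(-4 + Z)*x/6 = -x*(-4 + Z)/6)
(s*(-43))/24529 + N(r(13), -35)/26387 = -640*(-43)/24529 + ((⅙)*(-35)*(4 - 2*13*(-11 + 13)))/26387 = 27520*(1/24529) + ((⅙)*(-35)*(4 - 2*13*2))*(1/26387) = 27520/24529 + ((⅙)*(-35)*(4 - 1*52))*(1/26387) = 27520/24529 + ((⅙)*(-35)*(4 - 52))*(1/26387) = 27520/24529 + ((⅙)*(-35)*(-48))*(1/26387) = 27520/24529 + 280*(1/26387) = 27520/24529 + 280/26387 = 733038360/647246723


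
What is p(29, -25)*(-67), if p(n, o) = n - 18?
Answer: -737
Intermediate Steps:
p(n, o) = -18 + n
p(29, -25)*(-67) = (-18 + 29)*(-67) = 11*(-67) = -737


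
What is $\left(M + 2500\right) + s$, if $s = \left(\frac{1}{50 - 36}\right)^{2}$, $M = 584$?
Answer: $\frac{604465}{196} \approx 3084.0$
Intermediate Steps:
$s = \frac{1}{196}$ ($s = \left(\frac{1}{14}\right)^{2} = \frac{1}{196} \approx 0.005102$)
$\left(M + 2500\right) + s = \left(584 + 2500\right) + \frac{1}{196} = 3084 + \frac{1}{196} = \frac{604465}{196}$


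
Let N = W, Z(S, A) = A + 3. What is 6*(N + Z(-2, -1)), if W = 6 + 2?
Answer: 60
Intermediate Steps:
Z(S, A) = 3 + A
W = 8
N = 8
6*(N + Z(-2, -1)) = 6*(8 + (3 - 1)) = 6*(8 + 2) = 6*10 = 60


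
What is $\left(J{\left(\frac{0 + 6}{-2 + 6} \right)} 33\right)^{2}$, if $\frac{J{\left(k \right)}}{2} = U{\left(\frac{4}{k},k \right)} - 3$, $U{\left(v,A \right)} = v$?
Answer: $484$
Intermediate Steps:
$J{\left(k \right)} = -6 + \frac{8}{k}$ ($J{\left(k \right)} = 2 \left(\frac{4}{k} - 3\right) = 2 \left(-3 + \frac{4}{k}\right) = -6 + \frac{8}{k}$)
$\left(J{\left(\frac{0 + 6}{-2 + 6} \right)} 33\right)^{2} = \left(\left(-6 + \frac{8}{\left(0 + 6\right) \frac{1}{-2 + 6}}\right) 33\right)^{2} = \left(\left(-6 + \frac{8}{6 \cdot \frac{1}{4}}\right) 33\right)^{2} = \left(\left(-6 + \frac{8}{\frac{3}{2}}\right) 33\right)^{2} = \left(\left(-6 + 8 \cdot \frac{2}{3}\right) 33\right)^{2} = \left(\left(-6 + \frac{16}{3}\right) 33\right)^{2} = \left(\left(- \frac{2}{3}\right) 33\right)^{2} = \left(-22\right)^{2} = 484$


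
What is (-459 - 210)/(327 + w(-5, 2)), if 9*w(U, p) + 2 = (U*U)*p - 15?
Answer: -2007/992 ≈ -2.0232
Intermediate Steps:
w(U, p) = -17/9 + p*U**2/9 (w(U, p) = -2/9 + ((U*U)*p - 15)/9 = -2/9 + (U**2*p - 15)/9 = -2/9 + (p*U**2 - 15)/9 = -2/9 + (-15 + p*U**2)/9 = -2/9 + (-5/3 + p*U**2/9) = -17/9 + p*U**2/9)
(-459 - 210)/(327 + w(-5, 2)) = (-459 - 210)/(327 + (-17/9 + (1/9)*2*(-5)**2)) = -669/(327 + (-17/9 + (1/9)*2*25)) = -669/(327 + (-17/9 + 50/9)) = -669/(327 + 11/3) = -669/992/3 = -669*3/992 = -2007/992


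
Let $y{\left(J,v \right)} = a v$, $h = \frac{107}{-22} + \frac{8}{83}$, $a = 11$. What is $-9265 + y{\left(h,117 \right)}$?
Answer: $-7978$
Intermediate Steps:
$h = - \frac{8705}{1826}$ ($h = 107 \left(- \frac{1}{22}\right) + 8 \cdot \frac{1}{83} = - \frac{107}{22} + \frac{8}{83} = - \frac{8705}{1826} \approx -4.7673$)
$y{\left(J,v \right)} = 11 v$
$-9265 + y{\left(h,117 \right)} = -9265 + 11 \cdot 117 = -9265 + 1287 = -7978$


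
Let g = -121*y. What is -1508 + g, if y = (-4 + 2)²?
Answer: -1992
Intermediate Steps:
y = 4 (y = (-2)² = 4)
g = -484 (g = -121*4 = -484)
-1508 + g = -1508 - 484 = -1992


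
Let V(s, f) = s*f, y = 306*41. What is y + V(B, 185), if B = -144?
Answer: -14094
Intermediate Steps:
y = 12546
V(s, f) = f*s
y + V(B, 185) = 12546 + 185*(-144) = 12546 - 26640 = -14094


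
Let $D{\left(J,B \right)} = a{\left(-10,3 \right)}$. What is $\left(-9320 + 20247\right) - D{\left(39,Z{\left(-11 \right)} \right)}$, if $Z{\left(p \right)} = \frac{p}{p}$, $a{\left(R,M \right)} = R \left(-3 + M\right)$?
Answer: $10927$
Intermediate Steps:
$Z{\left(p \right)} = 1$
$D{\left(J,B \right)} = 0$ ($D{\left(J,B \right)} = - 10 \left(-3 + 3\right) = \left(-10\right) 0 = 0$)
$\left(-9320 + 20247\right) - D{\left(39,Z{\left(-11 \right)} \right)} = \left(-9320 + 20247\right) - 0 = 10927 + 0 = 10927$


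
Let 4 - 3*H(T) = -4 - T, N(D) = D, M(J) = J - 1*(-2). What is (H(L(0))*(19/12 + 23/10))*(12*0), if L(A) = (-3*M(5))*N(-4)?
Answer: 0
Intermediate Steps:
M(J) = 2 + J (M(J) = J + 2 = 2 + J)
L(A) = 84 (L(A) = -3*(2 + 5)*(-4) = -3*7*(-4) = -21*(-4) = 84)
H(T) = 8/3 + T/3 (H(T) = 4/3 - (-4 - T)/3 = 4/3 + (4/3 + T/3) = 8/3 + T/3)
(H(L(0))*(19/12 + 23/10))*(12*0) = ((8/3 + (1/3)*84)*(19/12 + 23/10))*(12*0) = ((8/3 + 28)*(19*(1/12) + 23*(1/10)))*0 = (92*(19/12 + 23/10)/3)*0 = ((92/3)*(233/60))*0 = (5359/45)*0 = 0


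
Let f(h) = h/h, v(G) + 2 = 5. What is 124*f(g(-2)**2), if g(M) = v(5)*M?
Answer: 124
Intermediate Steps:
v(G) = 3 (v(G) = -2 + 5 = 3)
g(M) = 3*M
f(h) = 1
124*f(g(-2)**2) = 124*1 = 124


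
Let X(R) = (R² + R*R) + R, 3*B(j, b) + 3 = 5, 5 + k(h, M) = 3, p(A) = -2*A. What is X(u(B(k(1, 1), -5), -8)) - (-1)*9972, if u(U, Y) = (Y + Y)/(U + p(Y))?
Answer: 6233052/625 ≈ 9972.9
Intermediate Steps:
k(h, M) = -2 (k(h, M) = -5 + 3 = -2)
B(j, b) = ⅔ (B(j, b) = -1 + (⅓)*5 = -1 + 5/3 = ⅔)
u(U, Y) = 2*Y/(U - 2*Y) (u(U, Y) = (Y + Y)/(U - 2*Y) = (2*Y)/(U - 2*Y) = 2*Y/(U - 2*Y))
X(R) = R + 2*R² (X(R) = (R² + R²) + R = 2*R² + R = R + 2*R²)
X(u(B(k(1, 1), -5), -8)) - (-1)*9972 = (2*(-8)/(⅔ - 2*(-8)))*(1 + 2*(2*(-8)/(⅔ - 2*(-8)))) - (-1)*9972 = (2*(-8)/(⅔ + 16))*(1 + 2*(2*(-8)/(⅔ + 16))) - 1*(-9972) = (2*(-8)/(50/3))*(1 + 2*(2*(-8)/(50/3))) + 9972 = (2*(-8)*(3/50))*(1 + 2*(2*(-8)*(3/50))) + 9972 = -24*(1 + 2*(-24/25))/25 + 9972 = -24*(1 - 48/25)/25 + 9972 = -24/25*(-23/25) + 9972 = 552/625 + 9972 = 6233052/625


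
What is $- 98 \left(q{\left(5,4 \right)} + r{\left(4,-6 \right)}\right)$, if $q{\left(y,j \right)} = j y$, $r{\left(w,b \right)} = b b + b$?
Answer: $-4900$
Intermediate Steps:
$r{\left(w,b \right)} = b + b^{2}$ ($r{\left(w,b \right)} = b^{2} + b = b + b^{2}$)
$- 98 \left(q{\left(5,4 \right)} + r{\left(4,-6 \right)}\right) = - 98 \left(4 \cdot 5 - 6 \left(1 - 6\right)\right) = - 98 \left(20 - -30\right) = - 98 \left(20 + 30\right) = \left(-98\right) 50 = -4900$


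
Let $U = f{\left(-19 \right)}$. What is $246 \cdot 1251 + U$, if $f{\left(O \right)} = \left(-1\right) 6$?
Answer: $307740$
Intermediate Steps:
$f{\left(O \right)} = -6$
$U = -6$
$246 \cdot 1251 + U = 246 \cdot 1251 - 6 = 307746 - 6 = 307740$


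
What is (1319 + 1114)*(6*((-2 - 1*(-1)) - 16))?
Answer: -248166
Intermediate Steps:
(1319 + 1114)*(6*((-2 - 1*(-1)) - 16)) = 2433*(6*((-2 + 1) - 16)) = 2433*(6*(-1 - 16)) = 2433*(6*(-17)) = 2433*(-102) = -248166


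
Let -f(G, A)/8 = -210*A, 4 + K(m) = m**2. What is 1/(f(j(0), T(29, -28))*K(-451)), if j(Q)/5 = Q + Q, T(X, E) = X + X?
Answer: 1/19819003680 ≈ 5.0457e-11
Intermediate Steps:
K(m) = -4 + m**2
T(X, E) = 2*X
j(Q) = 10*Q (j(Q) = 5*(Q + Q) = 5*(2*Q) = 10*Q)
f(G, A) = 1680*A (f(G, A) = -(-1680)*A = 1680*A)
1/(f(j(0), T(29, -28))*K(-451)) = 1/(((1680*(2*29)))*(-4 + (-451)**2)) = 1/(((1680*58))*(-4 + 203401)) = 1/(97440*203397) = (1/97440)*(1/203397) = 1/19819003680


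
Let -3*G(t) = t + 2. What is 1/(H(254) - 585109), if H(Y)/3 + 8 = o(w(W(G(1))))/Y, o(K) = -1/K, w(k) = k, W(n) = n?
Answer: -254/148623779 ≈ -1.7090e-6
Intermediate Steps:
G(t) = -2/3 - t/3 (G(t) = -(t + 2)/3 = -(2 + t)/3 = -2/3 - t/3)
H(Y) = -24 + 3/Y (H(Y) = -24 + 3*((-1/(-2/3 - 1/3*1))/Y) = -24 + 3*((-1/(-2/3 - 1/3))/Y) = -24 + 3*((-1/(-1))/Y) = -24 + 3*((-1*(-1))/Y) = -24 + 3*(1/Y) = -24 + 3/Y)
1/(H(254) - 585109) = 1/((-24 + 3/254) - 585109) = 1/(-6093/254 - 585109) = 1/(-148623779/254) = -254/148623779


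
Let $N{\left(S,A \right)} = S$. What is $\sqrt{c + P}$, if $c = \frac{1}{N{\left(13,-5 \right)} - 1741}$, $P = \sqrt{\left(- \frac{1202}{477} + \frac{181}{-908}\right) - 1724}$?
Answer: $\frac{\sqrt{-434234883 + 10394784 i \sqrt{8997620805847}}}{866232} \approx 4.5581 + 4.5582 i$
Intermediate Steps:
$P = \frac{i \sqrt{8997620805847}}{72186}$ ($P = \sqrt{\left(\left(-1202\right) \frac{1}{477} + 181 \left(- \frac{1}{908}\right)\right) - 1724} = \sqrt{\left(- \frac{1202}{477} - \frac{181}{908}\right) - 1724} = \sqrt{- \frac{1177753}{433116} - 1724} = \sqrt{- \frac{747869737}{433116}} = \frac{i \sqrt{8997620805847}}{72186} \approx 41.554 i$)
$c = - \frac{1}{1728}$ ($c = \frac{1}{13 - 1741} = \frac{1}{-1728} = - \frac{1}{1728} \approx -0.0005787$)
$\sqrt{c + P} = \sqrt{- \frac{1}{1728} + \frac{i \sqrt{8997620805847}}{72186}}$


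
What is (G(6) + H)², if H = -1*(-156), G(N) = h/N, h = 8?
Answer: 222784/9 ≈ 24754.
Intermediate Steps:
G(N) = 8/N
H = 156
(G(6) + H)² = (8/6 + 156)² = (8*(⅙) + 156)² = (4/3 + 156)² = (472/3)² = 222784/9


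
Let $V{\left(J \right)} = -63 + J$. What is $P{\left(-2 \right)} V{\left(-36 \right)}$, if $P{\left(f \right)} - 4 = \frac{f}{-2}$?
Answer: $-495$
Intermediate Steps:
$P{\left(f \right)} = 4 - \frac{f}{2}$ ($P{\left(f \right)} = 4 + \frac{f}{-2} = 4 + f \left(- \frac{1}{2}\right) = 4 - \frac{f}{2}$)
$P{\left(-2 \right)} V{\left(-36 \right)} = \left(4 - -1\right) \left(-63 - 36\right) = \left(4 + 1\right) \left(-99\right) = 5 \left(-99\right) = -495$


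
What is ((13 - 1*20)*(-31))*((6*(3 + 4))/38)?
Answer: 4557/19 ≈ 239.84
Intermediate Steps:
((13 - 1*20)*(-31))*((6*(3 + 4))/38) = ((13 - 20)*(-31))*((6*7)*(1/38)) = (-7*(-31))*(42*(1/38)) = 217*(21/19) = 4557/19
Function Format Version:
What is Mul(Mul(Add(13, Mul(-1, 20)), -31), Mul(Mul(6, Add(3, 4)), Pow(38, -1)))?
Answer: Rational(4557, 19) ≈ 239.84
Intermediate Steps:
Mul(Mul(Add(13, Mul(-1, 20)), -31), Mul(Mul(6, Add(3, 4)), Pow(38, -1))) = Mul(Mul(Add(13, -20), -31), Mul(Mul(6, 7), Rational(1, 38))) = Mul(Mul(-7, -31), Mul(42, Rational(1, 38))) = Mul(217, Rational(21, 19)) = Rational(4557, 19)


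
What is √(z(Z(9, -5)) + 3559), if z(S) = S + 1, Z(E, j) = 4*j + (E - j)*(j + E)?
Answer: 2*√899 ≈ 59.967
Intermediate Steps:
Z(E, j) = 4*j + (E + j)*(E - j) (Z(E, j) = 4*j + (E - j)*(E + j) = 4*j + (E + j)*(E - j))
z(S) = 1 + S
√(z(Z(9, -5)) + 3559) = √((1 + (9² - 1*(-5)² + 4*(-5))) + 3559) = √((1 + (81 - 1*25 - 20)) + 3559) = √((1 + (81 - 25 - 20)) + 3559) = √((1 + 36) + 3559) = √(37 + 3559) = √3596 = 2*√899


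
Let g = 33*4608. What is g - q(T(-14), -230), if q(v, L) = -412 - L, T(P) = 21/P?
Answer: 152246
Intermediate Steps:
g = 152064
g - q(T(-14), -230) = 152064 - (-412 - 1*(-230)) = 152064 - (-412 + 230) = 152064 - 1*(-182) = 152064 + 182 = 152246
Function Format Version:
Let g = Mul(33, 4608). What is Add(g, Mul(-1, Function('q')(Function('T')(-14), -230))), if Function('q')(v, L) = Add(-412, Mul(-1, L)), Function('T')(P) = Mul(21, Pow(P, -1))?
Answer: 152246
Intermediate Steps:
g = 152064
Add(g, Mul(-1, Function('q')(Function('T')(-14), -230))) = Add(152064, Mul(-1, Add(-412, Mul(-1, -230)))) = Add(152064, Mul(-1, Add(-412, 230))) = Add(152064, Mul(-1, -182)) = Add(152064, 182) = 152246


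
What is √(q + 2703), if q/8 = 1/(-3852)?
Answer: √278519609/321 ≈ 51.990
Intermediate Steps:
q = -2/963 (q = 8/(-3852) = 8*(-1/3852) = -2/963 ≈ -0.0020768)
√(q + 2703) = √(-2/963 + 2703) = √(2602987/963) = √278519609/321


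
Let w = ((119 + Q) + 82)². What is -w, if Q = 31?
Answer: -53824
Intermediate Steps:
w = 53824 (w = ((119 + 31) + 82)² = (150 + 82)² = 232² = 53824)
-w = -1*53824 = -53824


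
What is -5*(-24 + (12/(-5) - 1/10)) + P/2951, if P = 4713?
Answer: 791441/5902 ≈ 134.10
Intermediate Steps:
-5*(-24 + (12/(-5) - 1/10)) + P/2951 = -5*(-24 + (12/(-5) - 1/10)) + 4713/2951 = -5*(-24 + (12*(-1/5) - 1*1/10)) + 4713*(1/2951) = -5*(-24 + (-12/5 - 1/10)) + 4713/2951 = -5*(-24 - 5/2) + 4713/2951 = -5*(-53/2) + 4713/2951 = 265/2 + 4713/2951 = 791441/5902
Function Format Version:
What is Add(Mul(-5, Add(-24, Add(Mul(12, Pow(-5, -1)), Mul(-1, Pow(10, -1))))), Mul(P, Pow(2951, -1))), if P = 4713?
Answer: Rational(791441, 5902) ≈ 134.10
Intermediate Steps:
Add(Mul(-5, Add(-24, Add(Mul(12, Pow(-5, -1)), Mul(-1, Pow(10, -1))))), Mul(P, Pow(2951, -1))) = Add(Mul(-5, Add(-24, Add(Mul(12, Pow(-5, -1)), Mul(-1, Pow(10, -1))))), Mul(4713, Pow(2951, -1))) = Add(Mul(-5, Add(-24, Add(Mul(12, Rational(-1, 5)), Mul(-1, Rational(1, 10))))), Mul(4713, Rational(1, 2951))) = Add(Mul(-5, Add(-24, Add(Rational(-12, 5), Rational(-1, 10)))), Rational(4713, 2951)) = Add(Mul(-5, Add(-24, Rational(-5, 2))), Rational(4713, 2951)) = Add(Mul(-5, Rational(-53, 2)), Rational(4713, 2951)) = Add(Rational(265, 2), Rational(4713, 2951)) = Rational(791441, 5902)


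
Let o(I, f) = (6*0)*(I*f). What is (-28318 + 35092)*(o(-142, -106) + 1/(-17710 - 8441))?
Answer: -2258/8717 ≈ -0.25903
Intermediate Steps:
o(I, f) = 0 (o(I, f) = 0*(I*f) = 0)
(-28318 + 35092)*(o(-142, -106) + 1/(-17710 - 8441)) = (-28318 + 35092)*(0 + 1/(-17710 - 8441)) = 6774*(0 + 1/(-26151)) = 6774*(0 - 1/26151) = 6774*(-1/26151) = -2258/8717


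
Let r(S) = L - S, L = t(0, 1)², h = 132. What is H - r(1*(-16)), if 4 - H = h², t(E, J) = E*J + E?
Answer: -17436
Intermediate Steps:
t(E, J) = E + E*J
L = 0 (L = (0*(1 + 1))² = (0*2)² = 0² = 0)
r(S) = -S (r(S) = 0 - S = -S)
H = -17420 (H = 4 - 1*132² = 4 - 1*17424 = 4 - 17424 = -17420)
H - r(1*(-16)) = -17420 - (-1)*1*(-16) = -17420 - (-1)*(-16) = -17420 - 1*16 = -17420 - 16 = -17436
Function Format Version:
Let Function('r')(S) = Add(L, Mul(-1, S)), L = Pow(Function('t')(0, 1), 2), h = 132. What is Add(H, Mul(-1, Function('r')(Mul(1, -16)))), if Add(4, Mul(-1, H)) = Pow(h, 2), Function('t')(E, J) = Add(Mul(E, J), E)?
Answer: -17436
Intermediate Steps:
Function('t')(E, J) = Add(E, Mul(E, J))
L = 0 (L = Pow(Mul(0, Add(1, 1)), 2) = Pow(Mul(0, 2), 2) = Pow(0, 2) = 0)
Function('r')(S) = Mul(-1, S) (Function('r')(S) = Add(0, Mul(-1, S)) = Mul(-1, S))
H = -17420 (H = Add(4, Mul(-1, Pow(132, 2))) = Add(4, Mul(-1, 17424)) = Add(4, -17424) = -17420)
Add(H, Mul(-1, Function('r')(Mul(1, -16)))) = Add(-17420, Mul(-1, Mul(-1, Mul(1, -16)))) = Add(-17420, Mul(-1, Mul(-1, -16))) = Add(-17420, Mul(-1, 16)) = Add(-17420, -16) = -17436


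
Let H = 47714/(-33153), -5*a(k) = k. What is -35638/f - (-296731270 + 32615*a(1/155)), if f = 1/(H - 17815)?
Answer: 4787604962166079/5138715 ≈ 9.3167e+8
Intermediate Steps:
a(k) = -k/5
H = -47714/33153 (H = 47714*(-1/33153) = -47714/33153 ≈ -1.4392)
f = -33153/590668409 (f = 1/(-47714/33153 - 17815) = 1/(-590668409/33153) = -33153/590668409 ≈ -5.6128e-5)
-35638/f - (-296731270 + 32615*a(1/155)) = -35638/(-33153/590668409) - 32615/(1/(-⅕/155 - 9098)) = -35638*(-590668409/33153) - 32615/(1/(-⅕*1/155 - 9098)) = 21050240759942/33153 - 32615/(1/(-1/775 - 9098)) = 21050240759942/33153 - 32615/(1/(-7050951/775)) = 21050240759942/33153 - 32615/(-775/7050951) = 21050240759942/33153 - 32615*(-7050951/775) = 21050240759942/33153 + 45993353373/155 = 4787604962166079/5138715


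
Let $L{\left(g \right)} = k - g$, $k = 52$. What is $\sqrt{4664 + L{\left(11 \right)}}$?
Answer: $\sqrt{4705} \approx 68.593$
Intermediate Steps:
$L{\left(g \right)} = 52 - g$
$\sqrt{4664 + L{\left(11 \right)}} = \sqrt{4664 + \left(52 - 11\right)} = \sqrt{4664 + 41} = \sqrt{4705}$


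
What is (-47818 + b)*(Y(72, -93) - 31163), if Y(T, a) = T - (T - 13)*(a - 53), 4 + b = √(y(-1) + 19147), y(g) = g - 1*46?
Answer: 1074895094 - 224770*√191 ≈ 1.0718e+9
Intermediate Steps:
y(g) = -46 + g (y(g) = g - 46 = -46 + g)
b = -4 + 10*√191 (b = -4 + √((-46 - 1) + 19147) = -4 + √(-47 + 19147) = -4 + √19100 = -4 + 10*√191 ≈ 134.20)
Y(T, a) = T - (-53 + a)*(-13 + T) (Y(T, a) = T - (-13 + T)*(-53 + a) = T - (-53 + a)*(-13 + T))
(-47818 + b)*(Y(72, -93) - 31163) = (-47818 + (-4 + 10*√191))*((-689 + 13*(-93) + 54*72 - 1*72*(-93)) - 31163) = (-47822 + 10*√191)*((-689 - 1209 + 3888 + 6696) - 31163) = (-47822 + 10*√191)*(8686 - 31163) = (-47822 + 10*√191)*(-22477) = 1074895094 - 224770*√191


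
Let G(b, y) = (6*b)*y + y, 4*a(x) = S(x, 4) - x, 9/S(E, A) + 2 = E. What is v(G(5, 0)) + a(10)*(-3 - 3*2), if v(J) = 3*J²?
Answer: 639/32 ≈ 19.969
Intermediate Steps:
S(E, A) = 9/(-2 + E)
a(x) = -x/4 + 9/(4*(-2 + x)) (a(x) = (9/(-2 + x) - x)/4 = (-x + 9/(-2 + x))/4 = -x/4 + 9/(4*(-2 + x)))
G(b, y) = y + 6*b*y (G(b, y) = 6*b*y + y = y + 6*b*y)
v(G(5, 0)) + a(10)*(-3 - 3*2) = 3*(0*(1 + 6*5))² + ((9 - 1*10*(-2 + 10))/(4*(-2 + 10)))*(-3 - 3*2) = 3*(0*(1 + 30))² + ((¼)*(9 - 1*10*8)/8)*(-3 - 6) = 3*(0*31)² + ((¼)*(⅛)*(9 - 80))*(-9) = 3*0² + ((¼)*(⅛)*(-71))*(-9) = 3*0 - 71/32*(-9) = 0 + 639/32 = 639/32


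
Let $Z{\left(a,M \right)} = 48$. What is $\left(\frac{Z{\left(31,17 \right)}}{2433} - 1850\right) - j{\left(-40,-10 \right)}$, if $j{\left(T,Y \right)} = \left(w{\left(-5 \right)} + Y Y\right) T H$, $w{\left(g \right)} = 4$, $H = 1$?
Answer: $\frac{1873426}{811} \approx 2310.0$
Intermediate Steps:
$j{\left(T,Y \right)} = T \left(4 + Y^{2}\right)$ ($j{\left(T,Y \right)} = \left(4 + Y Y\right) T 1 = \left(4 + Y^{2}\right) T 1 = T \left(4 + Y^{2}\right) 1 = T \left(4 + Y^{2}\right)$)
$\left(\frac{Z{\left(31,17 \right)}}{2433} - 1850\right) - j{\left(-40,-10 \right)} = \left(\frac{48}{2433} - 1850\right) - - 40 \left(4 + \left(-10\right)^{2}\right) = \left(48 \cdot \frac{1}{2433} - 1850\right) - - 40 \left(4 + 100\right) = \left(\frac{16}{811} - 1850\right) - \left(-40\right) 104 = - \frac{1500334}{811} - -4160 = - \frac{1500334}{811} + 4160 = \frac{1873426}{811}$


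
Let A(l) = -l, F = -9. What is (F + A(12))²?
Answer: 441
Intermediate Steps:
(F + A(12))² = (-9 - 1*12)² = (-9 - 12)² = (-21)² = 441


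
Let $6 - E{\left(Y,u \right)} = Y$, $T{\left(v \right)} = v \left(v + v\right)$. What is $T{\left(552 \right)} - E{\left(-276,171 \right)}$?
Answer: $609126$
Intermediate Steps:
$T{\left(v \right)} = 2 v^{2}$ ($T{\left(v \right)} = v 2 v = 2 v^{2}$)
$E{\left(Y,u \right)} = 6 - Y$
$T{\left(552 \right)} - E{\left(-276,171 \right)} = 2 \cdot 552^{2} - \left(6 - -276\right) = 2 \cdot 304704 - \left(6 + 276\right) = 609408 - 282 = 609126$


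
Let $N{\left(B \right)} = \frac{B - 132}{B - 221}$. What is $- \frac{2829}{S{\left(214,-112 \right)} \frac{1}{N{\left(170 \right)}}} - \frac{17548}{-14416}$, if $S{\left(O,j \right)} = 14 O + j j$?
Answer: $\frac{18942697}{14001540} \approx 1.3529$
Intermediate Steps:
$S{\left(O,j \right)} = j^{2} + 14 O$ ($S{\left(O,j \right)} = 14 O + j^{2} = j^{2} + 14 O$)
$N{\left(B \right)} = \frac{-132 + B}{-221 + B}$
$- \frac{2829}{S{\left(214,-112 \right)} \frac{1}{N{\left(170 \right)}}} - \frac{17548}{-14416} = - \frac{2829}{\left(\left(-112\right)^{2} + 14 \cdot 214\right) \frac{1}{\frac{1}{-221 + 170} \left(-132 + 170\right)}} - \frac{17548}{-14416} = - \frac{2829}{\left(12544 + 2996\right) \frac{1}{\frac{1}{-51} \cdot 38}} - - \frac{4387}{3604} = - \frac{2829}{15540 \frac{1}{\left(- \frac{1}{51}\right) 38}} + \frac{4387}{3604} = - \frac{2829}{15540 \frac{1}{- \frac{38}{51}}} + \frac{4387}{3604} = - \frac{2829}{15540 \left(- \frac{51}{38}\right)} + \frac{4387}{3604} = - \frac{2829}{- \frac{396270}{19}} + \frac{4387}{3604} = \left(-2829\right) \left(- \frac{19}{396270}\right) + \frac{4387}{3604} = \frac{17917}{132090} + \frac{4387}{3604} = \frac{18942697}{14001540}$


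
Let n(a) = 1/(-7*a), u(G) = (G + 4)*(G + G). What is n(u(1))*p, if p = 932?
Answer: -466/35 ≈ -13.314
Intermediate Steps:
u(G) = 2*G*(4 + G) (u(G) = (4 + G)*(2*G) = 2*G*(4 + G))
n(a) = -1/(7*a)
n(u(1))*p = -1/(2*(4 + 1))/7*932 = -1/(7*(2*1*5))*932 = -⅐/10*932 = -⅐*⅒*932 = -1/70*932 = -466/35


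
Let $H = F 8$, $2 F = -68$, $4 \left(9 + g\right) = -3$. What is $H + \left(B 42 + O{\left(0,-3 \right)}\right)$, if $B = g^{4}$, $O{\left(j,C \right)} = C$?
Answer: $\frac{48547061}{128} \approx 3.7927 \cdot 10^{5}$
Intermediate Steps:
$g = - \frac{39}{4}$ ($g = -9 + \frac{1}{4} \left(-3\right) = -9 - \frac{3}{4} = - \frac{39}{4} \approx -9.75$)
$F = -34$ ($F = \frac{1}{2} \left(-68\right) = -34$)
$B = \frac{2313441}{256}$ ($B = \left(- \frac{39}{4}\right)^{4} = \frac{2313441}{256} \approx 9036.9$)
$H = -272$ ($H = \left(-34\right) 8 = -272$)
$H + \left(B 42 + O{\left(0,-3 \right)}\right) = -272 + \left(\frac{2313441}{256} \cdot 42 - 3\right) = -272 + \left(\frac{48582261}{128} - 3\right) = -272 + \frac{48581877}{128} = \frac{48547061}{128}$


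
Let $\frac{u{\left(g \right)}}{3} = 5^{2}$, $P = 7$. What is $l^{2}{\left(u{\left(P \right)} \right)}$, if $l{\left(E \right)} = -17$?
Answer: $289$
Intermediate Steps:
$u{\left(g \right)} = 75$ ($u{\left(g \right)} = 3 \cdot 5^{2} = 3 \cdot 25 = 75$)
$l^{2}{\left(u{\left(P \right)} \right)} = \left(-17\right)^{2} = 289$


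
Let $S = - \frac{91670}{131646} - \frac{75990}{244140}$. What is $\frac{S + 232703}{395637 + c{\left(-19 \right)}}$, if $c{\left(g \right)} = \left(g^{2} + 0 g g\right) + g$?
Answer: $\frac{124650911737633}{212113110284946} \approx 0.58766$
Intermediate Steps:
$S = - \frac{539734889}{535667574}$ ($S = \left(-91670\right) \frac{1}{131646} - \frac{2533}{8138} = - \frac{45835}{65823} - \frac{2533}{8138} = - \frac{539734889}{535667574} \approx -1.0076$)
$c{\left(g \right)} = g + g^{2}$ ($c{\left(g \right)} = \left(g^{2} + 0 g\right) + g = \left(g^{2} + 0\right) + g = g^{2} + g = g + g^{2}$)
$\frac{S + 232703}{395637 + c{\left(-19 \right)}} = \frac{- \frac{539734889}{535667574} + 232703}{395637 - 19 \left(1 - 19\right)} = \frac{124650911737633}{535667574 \left(395637 - -342\right)} = \frac{124650911737633}{535667574 \left(395637 + 342\right)} = \frac{124650911737633}{535667574 \cdot 395979} = \frac{124650911737633}{535667574} \cdot \frac{1}{395979} = \frac{124650911737633}{212113110284946}$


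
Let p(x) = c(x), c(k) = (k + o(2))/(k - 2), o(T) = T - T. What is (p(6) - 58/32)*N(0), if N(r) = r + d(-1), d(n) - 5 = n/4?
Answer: -95/64 ≈ -1.4844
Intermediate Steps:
o(T) = 0
d(n) = 5 + n/4
N(r) = 19/4 + r (N(r) = r + (5 + (¼)*(-1)) = r + (5 - ¼) = r + 19/4 = 19/4 + r)
c(k) = k/(-2 + k) (c(k) = (k + 0)/(k - 2) = k/(-2 + k))
p(x) = x/(-2 + x)
(p(6) - 58/32)*N(0) = (6/(-2 + 6) - 58/32)*(19/4 + 0) = (6/4 - 58*1/32)*(19/4) = (6*(¼) - 29/16)*(19/4) = (3/2 - 29/16)*(19/4) = -5/16*19/4 = -95/64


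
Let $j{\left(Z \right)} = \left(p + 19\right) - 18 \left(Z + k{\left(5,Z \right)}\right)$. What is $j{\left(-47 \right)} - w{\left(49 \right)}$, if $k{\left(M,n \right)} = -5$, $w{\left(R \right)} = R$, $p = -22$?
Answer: $884$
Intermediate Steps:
$j{\left(Z \right)} = 87 - 18 Z$ ($j{\left(Z \right)} = \left(-22 + 19\right) - 18 \left(Z - 5\right) = -3 - 18 \left(-5 + Z\right) = -3 - \left(-90 + 18 Z\right) = 87 - 18 Z$)
$j{\left(-47 \right)} - w{\left(49 \right)} = \left(87 - -846\right) - 49 = \left(87 + 846\right) - 49 = 933 - 49 = 884$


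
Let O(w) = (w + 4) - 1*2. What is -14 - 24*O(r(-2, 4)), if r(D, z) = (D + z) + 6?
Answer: -254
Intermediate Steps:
r(D, z) = 6 + D + z
O(w) = 2 + w (O(w) = (4 + w) - 2 = 2 + w)
-14 - 24*O(r(-2, 4)) = -14 - 24*(2 + (6 - 2 + 4)) = -14 - 24*(2 + 8) = -14 - 24*10 = -14 - 240 = -254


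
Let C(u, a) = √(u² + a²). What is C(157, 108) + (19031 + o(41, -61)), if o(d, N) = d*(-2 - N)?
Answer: 21450 + √36313 ≈ 21641.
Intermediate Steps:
C(u, a) = √(a² + u²)
C(157, 108) + (19031 + o(41, -61)) = √(108² + 157²) + (19031 - 1*41*(2 - 61)) = √(11664 + 24649) + (19031 - 1*41*(-59)) = √36313 + (19031 + 2419) = √36313 + 21450 = 21450 + √36313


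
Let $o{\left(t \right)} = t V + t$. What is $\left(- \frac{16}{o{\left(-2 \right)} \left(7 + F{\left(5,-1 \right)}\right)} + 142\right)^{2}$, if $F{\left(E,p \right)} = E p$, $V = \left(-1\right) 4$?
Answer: $\frac{178084}{9} \approx 19787.0$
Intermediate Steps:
$V = -4$
$o{\left(t \right)} = - 3 t$ ($o{\left(t \right)} = t \left(-4\right) + t = - 4 t + t = - 3 t$)
$\left(- \frac{16}{o{\left(-2 \right)} \left(7 + F{\left(5,-1 \right)}\right)} + 142\right)^{2} = \left(- \frac{16}{\left(-3\right) \left(-2\right) \left(7 + 5 \left(-1\right)\right)} + 142\right)^{2} = \left(- \frac{16}{6 \left(7 - 5\right)} + 142\right)^{2} = \left(- \frac{16}{6 \cdot 2} + 142\right)^{2} = \left(- \frac{16}{12} + 142\right)^{2} = \left(\left(-16\right) \frac{1}{12} + 142\right)^{2} = \left(- \frac{4}{3} + 142\right)^{2} = \left(\frac{422}{3}\right)^{2} = \frac{178084}{9}$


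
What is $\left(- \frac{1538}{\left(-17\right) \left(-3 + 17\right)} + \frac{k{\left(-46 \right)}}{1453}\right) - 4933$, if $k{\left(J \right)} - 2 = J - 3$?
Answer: $- \frac{851838467}{172907} \approx -4926.6$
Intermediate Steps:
$k{\left(J \right)} = -1 + J$ ($k{\left(J \right)} = 2 + \left(J - 3\right) = 2 + \left(-3 + J\right) = -1 + J$)
$\left(- \frac{1538}{\left(-17\right) \left(-3 + 17\right)} + \frac{k{\left(-46 \right)}}{1453}\right) - 4933 = \left(- \frac{1538}{\left(-17\right) \left(-3 + 17\right)} + \frac{-1 - 46}{1453}\right) - 4933 = \left(- \frac{1538}{\left(-17\right) 14} - \frac{47}{1453}\right) - 4933 = \left(- \frac{1538}{-238} - \frac{47}{1453}\right) - 4933 = \left(\left(-1538\right) \left(- \frac{1}{238}\right) - \frac{47}{1453}\right) - 4933 = \left(\frac{769}{119} - \frac{47}{1453}\right) - 4933 = \frac{1111764}{172907} - 4933 = - \frac{851838467}{172907}$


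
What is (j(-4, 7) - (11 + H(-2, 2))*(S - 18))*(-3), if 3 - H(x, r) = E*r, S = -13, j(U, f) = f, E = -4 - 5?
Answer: -2997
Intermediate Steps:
E = -9
H(x, r) = 3 + 9*r (H(x, r) = 3 - (-9)*r = 3 + 9*r)
(j(-4, 7) - (11 + H(-2, 2))*(S - 18))*(-3) = (7 - (11 + (3 + 9*2))*(-13 - 18))*(-3) = (7 - (11 + (3 + 18))*(-31))*(-3) = (7 - (11 + 21)*(-31))*(-3) = (7 - 32*(-31))*(-3) = (7 - 1*(-992))*(-3) = (7 + 992)*(-3) = 999*(-3) = -2997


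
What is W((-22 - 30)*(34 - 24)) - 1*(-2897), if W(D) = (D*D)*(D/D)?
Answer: 273297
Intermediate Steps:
W(D) = D² (W(D) = D²*1 = D²)
W((-22 - 30)*(34 - 24)) - 1*(-2897) = ((-22 - 30)*(34 - 24))² - 1*(-2897) = (-52*10)² + 2897 = (-520)² + 2897 = 270400 + 2897 = 273297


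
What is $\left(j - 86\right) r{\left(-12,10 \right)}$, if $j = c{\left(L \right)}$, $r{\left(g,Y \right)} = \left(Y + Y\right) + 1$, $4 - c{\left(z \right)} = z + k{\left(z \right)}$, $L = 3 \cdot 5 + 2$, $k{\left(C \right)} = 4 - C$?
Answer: $-1806$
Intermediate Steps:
$L = 17$ ($L = 15 + 2 = 17$)
$c{\left(z \right)} = 0$ ($c{\left(z \right)} = 4 - \left(z - \left(-4 + z\right)\right) = 4 - 4 = 0$)
$r{\left(g,Y \right)} = 1 + 2 Y$ ($r{\left(g,Y \right)} = 2 Y + 1 = 1 + 2 Y$)
$j = 0$
$\left(j - 86\right) r{\left(-12,10 \right)} = \left(0 - 86\right) \left(1 + 2 \cdot 10\right) = - 86 \left(1 + 20\right) = \left(-86\right) 21 = -1806$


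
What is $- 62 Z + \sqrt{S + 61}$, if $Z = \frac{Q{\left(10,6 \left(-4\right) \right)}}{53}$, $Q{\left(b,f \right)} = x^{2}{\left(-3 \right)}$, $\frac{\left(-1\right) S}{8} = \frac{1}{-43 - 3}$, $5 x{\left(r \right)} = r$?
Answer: $- \frac{558}{1325} + \frac{\sqrt{32361}}{23} \approx 7.4002$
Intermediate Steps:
$x{\left(r \right)} = \frac{r}{5}$
$S = \frac{4}{23}$ ($S = - \frac{8}{-43 - 3} = - \frac{8}{-46} = \left(-8\right) \left(- \frac{1}{46}\right) = \frac{4}{23} \approx 0.17391$)
$Q{\left(b,f \right)} = \frac{9}{25}$ ($Q{\left(b,f \right)} = \left(\frac{1}{5} \left(-3\right)\right)^{2} = \left(- \frac{3}{5}\right)^{2} = \frac{9}{25}$)
$Z = \frac{9}{1325}$ ($Z = \frac{9}{25 \cdot 53} = \frac{9}{25} \cdot \frac{1}{53} = \frac{9}{1325} \approx 0.0067925$)
$- 62 Z + \sqrt{S + 61} = \left(-62\right) \frac{9}{1325} + \sqrt{\frac{4}{23} + 61} = - \frac{558}{1325} + \sqrt{\frac{1407}{23}} = - \frac{558}{1325} + \frac{\sqrt{32361}}{23}$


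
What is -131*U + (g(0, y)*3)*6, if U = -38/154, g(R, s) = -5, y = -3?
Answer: -4441/77 ≈ -57.675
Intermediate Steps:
U = -19/77 (U = -38*1/154 = -19/77 ≈ -0.24675)
-131*U + (g(0, y)*3)*6 = -131*(-19/77) - 5*3*6 = 2489/77 - 15*6 = 2489/77 - 90 = -4441/77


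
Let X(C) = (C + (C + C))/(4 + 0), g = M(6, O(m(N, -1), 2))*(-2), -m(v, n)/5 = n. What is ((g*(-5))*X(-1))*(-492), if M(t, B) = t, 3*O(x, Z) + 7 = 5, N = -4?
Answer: 22140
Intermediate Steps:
m(v, n) = -5*n
O(x, Z) = -⅔ (O(x, Z) = -7/3 + (⅓)*5 = -7/3 + 5/3 = -⅔)
g = -12 (g = 6*(-2) = -12)
X(C) = 3*C/4 (X(C) = (C + 2*C)/4 = (3*C)*(¼) = 3*C/4)
((g*(-5))*X(-1))*(-492) = ((-12*(-5))*((¾)*(-1)))*(-492) = (60*(-¾))*(-492) = -45*(-492) = 22140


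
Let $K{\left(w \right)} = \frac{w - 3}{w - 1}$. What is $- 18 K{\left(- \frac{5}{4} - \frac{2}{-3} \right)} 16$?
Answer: $- \frac{12384}{19} \approx -651.79$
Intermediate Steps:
$K{\left(w \right)} = \frac{-3 + w}{-1 + w}$
$- 18 K{\left(- \frac{5}{4} - \frac{2}{-3} \right)} 16 = - 18 \frac{-3 - \left(- \frac{2}{3} + \frac{5}{4}\right)}{-1 - \left(- \frac{2}{3} + \frac{5}{4}\right)} 16 = - 18 \frac{-3 - \frac{7}{12}}{-1 - \frac{7}{12}} \cdot 16 = - 18 \frac{1}{- \frac{19}{12}} \left(- \frac{43}{12}\right) 16 = - 18 \left(\left(- \frac{12}{19}\right) \left(- \frac{43}{12}\right)\right) 16 = \left(-18\right) \frac{43}{19} \cdot 16 = \left(- \frac{774}{19}\right) 16 = - \frac{12384}{19}$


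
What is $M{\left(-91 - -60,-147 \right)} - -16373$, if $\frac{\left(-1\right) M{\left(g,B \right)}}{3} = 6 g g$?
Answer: $-925$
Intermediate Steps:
$M{\left(g,B \right)} = - 18 g^{2}$ ($M{\left(g,B \right)} = - 3 \cdot 6 g g = - 3 \cdot 6 g^{2} = - 18 g^{2}$)
$M{\left(-91 - -60,-147 \right)} - -16373 = - 18 \left(-91 - -60\right)^{2} - -16373 = - 18 \left(-91 + 60\right)^{2} + 16373 = - 18 \left(-31\right)^{2} + 16373 = \left(-18\right) 961 + 16373 = -17298 + 16373 = -925$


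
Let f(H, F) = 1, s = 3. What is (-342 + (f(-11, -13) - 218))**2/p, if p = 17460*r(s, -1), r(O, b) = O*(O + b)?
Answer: 312481/104760 ≈ 2.9828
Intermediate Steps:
p = 104760 (p = 17460*(3*(3 - 1)) = 17460*(3*2) = 17460*6 = 104760)
(-342 + (f(-11, -13) - 218))**2/p = (-342 + (1 - 218))**2/104760 = (-342 - 217)**2*(1/104760) = (-559)**2*(1/104760) = 312481*(1/104760) = 312481/104760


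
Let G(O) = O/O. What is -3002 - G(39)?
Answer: -3003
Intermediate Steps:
G(O) = 1
-3002 - G(39) = -3002 - 1*1 = -3002 - 1 = -3003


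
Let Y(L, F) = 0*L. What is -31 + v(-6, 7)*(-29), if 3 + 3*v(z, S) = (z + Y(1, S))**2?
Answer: -350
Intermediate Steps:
Y(L, F) = 0
v(z, S) = -1 + z**2/3 (v(z, S) = -1 + (z + 0)**2/3 = -1 + z**2/3)
-31 + v(-6, 7)*(-29) = -31 + (-1 + (1/3)*(-6)**2)*(-29) = -31 + (-1 + (1/3)*36)*(-29) = -31 + (-1 + 12)*(-29) = -31 + 11*(-29) = -31 - 319 = -350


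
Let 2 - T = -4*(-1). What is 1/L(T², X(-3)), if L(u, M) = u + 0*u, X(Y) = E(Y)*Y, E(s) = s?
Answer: ¼ ≈ 0.25000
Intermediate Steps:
X(Y) = Y² (X(Y) = Y*Y = Y²)
T = -2 (T = 2 - (-4)*(-1) = 2 - 1*4 = 2 - 4 = -2)
L(u, M) = u (L(u, M) = u + 0 = u)
1/L(T², X(-3)) = 1/((-2)²) = 1/4 = ¼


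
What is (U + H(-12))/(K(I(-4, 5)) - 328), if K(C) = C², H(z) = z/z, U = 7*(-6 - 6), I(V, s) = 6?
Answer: 83/292 ≈ 0.28425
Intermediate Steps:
U = -84 (U = 7*(-12) = -84)
H(z) = 1
(U + H(-12))/(K(I(-4, 5)) - 328) = (-84 + 1)/(6² - 328) = -83/(36 - 328) = -83/(-292) = -83*(-1/292) = 83/292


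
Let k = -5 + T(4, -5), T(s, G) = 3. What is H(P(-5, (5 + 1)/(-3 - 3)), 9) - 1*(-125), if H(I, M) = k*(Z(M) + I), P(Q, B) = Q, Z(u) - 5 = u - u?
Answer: 125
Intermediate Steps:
Z(u) = 5 (Z(u) = 5 + (u - u) = 5 + 0 = 5)
k = -2 (k = -5 + 3 = -2)
H(I, M) = -10 - 2*I (H(I, M) = -2*(5 + I) = -10 - 2*I)
H(P(-5, (5 + 1)/(-3 - 3)), 9) - 1*(-125) = (-10 - 2*(-5)) - 1*(-125) = (-10 + 10) + 125 = 0 + 125 = 125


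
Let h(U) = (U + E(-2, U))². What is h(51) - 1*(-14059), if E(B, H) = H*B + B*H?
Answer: 37468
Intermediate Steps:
E(B, H) = 2*B*H (E(B, H) = B*H + B*H = 2*B*H)
h(U) = 9*U² (h(U) = (U + 2*(-2)*U)² = (U - 4*U)² = (-3*U)² = 9*U²)
h(51) - 1*(-14059) = 9*51² - 1*(-14059) = 9*2601 + 14059 = 23409 + 14059 = 37468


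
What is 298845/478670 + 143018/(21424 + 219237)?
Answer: 28075752521/23039440174 ≈ 1.2186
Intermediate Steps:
298845/478670 + 143018/(21424 + 219237) = 298845*(1/478670) + 143018/240661 = 59769/95734 + 143018*(1/240661) = 59769/95734 + 143018/240661 = 28075752521/23039440174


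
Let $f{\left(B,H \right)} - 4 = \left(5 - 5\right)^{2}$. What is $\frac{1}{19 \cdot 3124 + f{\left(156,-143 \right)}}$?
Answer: $\frac{1}{59360} \approx 1.6846 \cdot 10^{-5}$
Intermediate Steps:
$f{\left(B,H \right)} = 4$ ($f{\left(B,H \right)} = 4 + \left(5 - 5\right)^{2} = 4 + 0^{2} = 4 + 0 = 4$)
$\frac{1}{19 \cdot 3124 + f{\left(156,-143 \right)}} = \frac{1}{19 \cdot 3124 + 4} = \frac{1}{59356 + 4} = \frac{1}{59360}$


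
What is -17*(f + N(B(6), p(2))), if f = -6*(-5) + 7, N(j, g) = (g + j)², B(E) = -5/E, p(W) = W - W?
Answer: -23069/36 ≈ -640.81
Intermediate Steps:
p(W) = 0
f = 37 (f = 30 + 7 = 37)
-17*(f + N(B(6), p(2))) = -17*(37 + (0 - 5/6)²) = -17*(37 + (0 - 5*⅙)²) = -17*(37 + (0 - ⅚)²) = -17*(37 + (-⅚)²) = -17*(37 + 25/36) = -17*1357/36 = -23069/36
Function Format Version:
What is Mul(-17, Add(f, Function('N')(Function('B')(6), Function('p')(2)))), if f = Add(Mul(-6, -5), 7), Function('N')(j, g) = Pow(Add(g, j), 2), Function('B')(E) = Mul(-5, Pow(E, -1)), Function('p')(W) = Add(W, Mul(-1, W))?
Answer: Rational(-23069, 36) ≈ -640.81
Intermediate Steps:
Function('p')(W) = 0
f = 37 (f = Add(30, 7) = 37)
Mul(-17, Add(f, Function('N')(Function('B')(6), Function('p')(2)))) = Mul(-17, Add(37, Pow(Add(0, Mul(-5, Pow(6, -1))), 2))) = Mul(-17, Add(37, Pow(Add(0, Mul(-5, Rational(1, 6))), 2))) = Mul(-17, Add(37, Pow(Add(0, Rational(-5, 6)), 2))) = Mul(-17, Add(37, Pow(Rational(-5, 6), 2))) = Mul(-17, Add(37, Rational(25, 36))) = Mul(-17, Rational(1357, 36)) = Rational(-23069, 36)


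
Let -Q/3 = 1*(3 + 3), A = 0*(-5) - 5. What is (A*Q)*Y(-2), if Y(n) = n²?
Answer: 360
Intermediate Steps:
A = -5 (A = 0 - 5 = -5)
Q = -18 (Q = -3*(3 + 3) = -3*6 = -18)
(A*Q)*Y(-2) = -5*(-18)*(-2)² = 90*4 = 360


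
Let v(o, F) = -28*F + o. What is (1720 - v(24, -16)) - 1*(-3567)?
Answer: 4815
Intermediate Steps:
v(o, F) = o - 28*F
(1720 - v(24, -16)) - 1*(-3567) = (1720 - (24 - 28*(-16))) - 1*(-3567) = (1720 - (24 + 448)) + 3567 = (1720 - 1*472) + 3567 = (1720 - 472) + 3567 = 1248 + 3567 = 4815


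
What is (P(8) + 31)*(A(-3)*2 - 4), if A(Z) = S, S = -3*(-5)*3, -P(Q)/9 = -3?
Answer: 4988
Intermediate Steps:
P(Q) = 27 (P(Q) = -9*(-3) = 27)
S = 45 (S = 15*3 = 45)
A(Z) = 45
(P(8) + 31)*(A(-3)*2 - 4) = (27 + 31)*(45*2 - 4) = 58*(90 - 4) = 58*86 = 4988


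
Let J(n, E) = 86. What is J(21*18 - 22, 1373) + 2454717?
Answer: 2454803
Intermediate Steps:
J(21*18 - 22, 1373) + 2454717 = 86 + 2454717 = 2454803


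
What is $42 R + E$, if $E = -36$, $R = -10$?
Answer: $-456$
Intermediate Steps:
$42 R + E = 42 \left(-10\right) - 36 = -420 - 36 = -456$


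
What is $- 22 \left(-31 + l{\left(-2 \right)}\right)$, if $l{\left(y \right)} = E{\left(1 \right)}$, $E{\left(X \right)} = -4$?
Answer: $770$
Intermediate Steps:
$l{\left(y \right)} = -4$
$- 22 \left(-31 + l{\left(-2 \right)}\right) = - 22 \left(-31 - 4\right) = \left(-22\right) \left(-35\right) = 770$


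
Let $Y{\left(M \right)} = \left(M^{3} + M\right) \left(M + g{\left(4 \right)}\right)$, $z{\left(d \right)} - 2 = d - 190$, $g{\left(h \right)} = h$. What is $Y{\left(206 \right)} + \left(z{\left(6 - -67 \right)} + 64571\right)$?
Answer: $1835889076$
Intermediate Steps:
$z{\left(d \right)} = -188 + d$ ($z{\left(d \right)} = 2 + \left(d - 190\right) = 2 + \left(-190 + d\right) = -188 + d$)
$Y{\left(M \right)} = \left(4 + M\right) \left(M + M^{3}\right)$ ($Y{\left(M \right)} = \left(M^{3} + M\right) \left(M + 4\right) = \left(M + M^{3}\right) \left(4 + M\right) = \left(4 + M\right) \left(M + M^{3}\right)$)
$Y{\left(206 \right)} + \left(z{\left(6 - -67 \right)} + 64571\right) = 206 \left(4 + 206 + 206^{3} + 4 \cdot 206^{2}\right) + \left(\left(-188 + \left(6 - -67\right)\right) + 64571\right) = 206 \left(4 + 206 + 8741816 + 4 \cdot 42436\right) + \left(\left(-188 + \left(6 + 67\right)\right) + 64571\right) = 206 \left(4 + 206 + 8741816 + 169744\right) + \left(\left(-188 + 73\right) + 64571\right) = 206 \cdot 8911770 + \left(-115 + 64571\right) = 1835824620 + 64456 = 1835889076$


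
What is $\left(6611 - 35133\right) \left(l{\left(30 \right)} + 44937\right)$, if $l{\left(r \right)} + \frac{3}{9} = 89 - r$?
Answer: $- \frac{3850099214}{3} \approx -1.2834 \cdot 10^{9}$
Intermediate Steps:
$l{\left(r \right)} = \frac{266}{3} - r$ ($l{\left(r \right)} = - \frac{1}{3} - \left(-89 + r\right) = \frac{266}{3} - r$)
$\left(6611 - 35133\right) \left(l{\left(30 \right)} + 44937\right) = \left(6611 - 35133\right) \left(\left(\frac{266}{3} - 30\right) + 44937\right) = - 28522 \left(\left(\frac{266}{3} - 30\right) + 44937\right) = - 28522 \left(\frac{176}{3} + 44937\right) = \left(-28522\right) \frac{134987}{3} = - \frac{3850099214}{3}$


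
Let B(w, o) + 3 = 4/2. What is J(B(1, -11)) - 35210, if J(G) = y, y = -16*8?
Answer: -35338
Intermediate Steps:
B(w, o) = -1 (B(w, o) = -3 + 4/2 = -3 + (1/2)*4 = -3 + 2 = -1)
y = -128
J(G) = -128
J(B(1, -11)) - 35210 = -128 - 35210 = -35338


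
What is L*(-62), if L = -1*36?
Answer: 2232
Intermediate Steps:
L = -36
L*(-62) = -36*(-62) = 2232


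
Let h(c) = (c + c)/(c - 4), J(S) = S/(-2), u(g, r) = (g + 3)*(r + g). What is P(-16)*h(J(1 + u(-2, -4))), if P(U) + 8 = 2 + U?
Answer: 220/3 ≈ 73.333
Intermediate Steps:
P(U) = -6 + U (P(U) = -8 + (2 + U) = -6 + U)
u(g, r) = (3 + g)*(g + r)
J(S) = -S/2 (J(S) = S*(-1/2) = -S/2)
h(c) = 2*c/(-4 + c) (h(c) = (2*c)/(-4 + c) = 2*c/(-4 + c))
P(-16)*h(J(1 + u(-2, -4))) = (-6 - 16)*(2*(-(1 + ((-2)**2 + 3*(-2) + 3*(-4) - 2*(-4)))/2)/(-4 - (1 + ((-2)**2 + 3*(-2) + 3*(-4) - 2*(-4)))/2)) = -44*(-(1 + (4 - 6 - 12 + 8))/2)/(-4 - (1 + (4 - 6 - 12 + 8))/2) = -44*(-(1 - 6)/2)/(-4 - (1 - 6)/2) = -44*(-1/2*(-5))/(-4 - 1/2*(-5)) = -44*5/(2*(-4 + 5/2)) = -44*5/(2*(-3/2)) = -44*5*(-2)/(2*3) = -22*(-10/3) = 220/3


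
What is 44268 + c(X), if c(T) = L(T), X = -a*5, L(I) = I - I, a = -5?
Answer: 44268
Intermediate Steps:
L(I) = 0
X = 25 (X = -1*(-5)*5 = 5*5 = 25)
c(T) = 0
44268 + c(X) = 44268 + 0 = 44268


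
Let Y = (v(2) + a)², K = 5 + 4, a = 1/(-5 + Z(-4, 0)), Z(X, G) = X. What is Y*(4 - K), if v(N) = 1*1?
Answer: -320/81 ≈ -3.9506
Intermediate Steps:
v(N) = 1
a = -⅑ (a = 1/(-5 - 4) = 1/(-9) = -⅑ ≈ -0.11111)
K = 9
Y = 64/81 (Y = (1 - ⅑)² = (8/9)² = 64/81 ≈ 0.79012)
Y*(4 - K) = 64*(4 - 1*9)/81 = 64*(4 - 9)/81 = (64/81)*(-5) = -320/81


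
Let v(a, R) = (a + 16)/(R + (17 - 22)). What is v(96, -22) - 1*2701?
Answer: -73039/27 ≈ -2705.1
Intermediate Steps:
v(a, R) = (16 + a)/(-5 + R) (v(a, R) = (16 + a)/(R - 5) = (16 + a)/(-5 + R))
v(96, -22) - 1*2701 = (16 + 96)/(-5 - 22) - 1*2701 = 112/(-27) - 2701 = -1/27*112 - 2701 = -112/27 - 2701 = -73039/27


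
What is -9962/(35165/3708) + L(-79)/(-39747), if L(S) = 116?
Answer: -1468222327852/1397703255 ≈ -1050.5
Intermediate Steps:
-9962/(35165/3708) + L(-79)/(-39747) = -9962/(35165/3708) + 116/(-39747) = -9962/(35165*(1/3708)) + 116*(-1/39747) = -9962/35165/3708 - 116/39747 = -9962*3708/35165 - 116/39747 = -36939096/35165 - 116/39747 = -1468222327852/1397703255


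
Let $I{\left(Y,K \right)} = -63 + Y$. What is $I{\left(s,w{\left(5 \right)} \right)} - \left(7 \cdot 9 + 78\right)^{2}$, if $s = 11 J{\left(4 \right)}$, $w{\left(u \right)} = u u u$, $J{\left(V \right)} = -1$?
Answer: $-19955$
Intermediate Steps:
$w{\left(u \right)} = u^{3}$ ($w{\left(u \right)} = u u^{2} = u^{3}$)
$s = -11$ ($s = 11 \left(-1\right) = -11$)
$I{\left(s,w{\left(5 \right)} \right)} - \left(7 \cdot 9 + 78\right)^{2} = \left(-63 - 11\right) - \left(7 \cdot 9 + 78\right)^{2} = -74 - \left(63 + 78\right)^{2} = -74 - 141^{2} = -74 - 19881 = -19955$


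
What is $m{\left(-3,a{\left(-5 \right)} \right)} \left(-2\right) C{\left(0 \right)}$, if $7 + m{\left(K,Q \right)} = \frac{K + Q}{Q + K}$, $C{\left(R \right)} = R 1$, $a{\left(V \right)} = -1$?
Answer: $0$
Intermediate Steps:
$C{\left(R \right)} = R$
$m{\left(K,Q \right)} = -6$ ($m{\left(K,Q \right)} = -7 + \frac{K + Q}{Q + K} = -7 + \frac{K + Q}{K + Q} = -7 + 1 = -6$)
$m{\left(-3,a{\left(-5 \right)} \right)} \left(-2\right) C{\left(0 \right)} = \left(-6\right) \left(-2\right) 0 = 12 \cdot 0 = 0$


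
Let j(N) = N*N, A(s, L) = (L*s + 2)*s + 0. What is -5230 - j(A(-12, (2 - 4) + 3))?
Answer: -19630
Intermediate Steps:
A(s, L) = s*(2 + L*s) (A(s, L) = (2 + L*s)*s + 0 = s*(2 + L*s) + 0 = s*(2 + L*s))
j(N) = N²
-5230 - j(A(-12, (2 - 4) + 3)) = -5230 - (-12*(2 + ((2 - 4) + 3)*(-12)))² = -5230 - (-12*(2 + (-2 + 3)*(-12)))² = -5230 - (-12*(2 + 1*(-12)))² = -5230 - (-12*(2 - 12))² = -5230 - (-12*(-10))² = -5230 - 1*120² = -5230 - 1*14400 = -5230 - 14400 = -19630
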